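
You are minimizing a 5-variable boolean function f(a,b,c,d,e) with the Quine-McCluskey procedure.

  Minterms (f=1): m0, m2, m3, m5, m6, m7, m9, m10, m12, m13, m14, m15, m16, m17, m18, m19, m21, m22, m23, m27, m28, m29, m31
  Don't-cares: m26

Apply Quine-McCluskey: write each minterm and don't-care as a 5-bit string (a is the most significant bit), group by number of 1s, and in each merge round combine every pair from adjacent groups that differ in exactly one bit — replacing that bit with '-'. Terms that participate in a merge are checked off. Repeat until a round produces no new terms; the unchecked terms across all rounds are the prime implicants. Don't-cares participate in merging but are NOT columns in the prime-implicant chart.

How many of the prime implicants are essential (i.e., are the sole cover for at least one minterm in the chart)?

size-2^0 implicants → 00000(✓)  00010(✓)  00011(✓)  00101(✓)  00110(✓)  00111(✓)  01001(✓)  01010(✓)  01100(✓)  01101(✓)  01110(✓)  01111(✓)  10000(✓)  10001(✓)  10010(✓)  10011(✓)  10101(✓)  10110(✓)  10111(✓)  11010(✓)  11011(✓)  11100(✓)  11101(✓)  11111(✓)
size-2^1 implicants → -0000(✓)  -0010(✓)  -0011(✓)  -0101(✓)  -0110(✓)  -0111(✓)  -1010(✓)  -1100(✓)  -1101(✓)  -1111(✓)  0-010(✓)  0-101(✓)  0-110(✓)  0-111(✓)  00-10(✓)  00-11(✓)  000-0(✓)  0001-(✓)  001-1(✓)  0011-(✓)  01-01  01-10(✓)  011-0(✓)  011-1(✓)  0110-(✓)  0111-(✓)  1-010(✓)  1-011(✓)  1-101(✓)  1-111(✓)  10-01(✓)  10-10(✓)  10-11(✓)  100-0(✓)  100-1(✓)  1000-(✓)  1001-(✓)  101-1(✓)  1011-(✓)  11-11(✓)  1101-(✓)  111-1(✓)  1110-(✓)
size-2^2 implicants → --010  --101(✓)  --111(✓)  -0-10(✓)  -0-11(✓)  -00-0  -001-(✓)  -01-1(✓)  -011-(✓)  -11-1(✓)  -110-  0--10  0-1-1(✓)  0-11-  00-1-(✓)  011--  1--11  1-01-  1-1-1(✓)  10--1  10-1-(✓)  100--
size-2^3 implicants → --1-1  -0-1-
Unchecked terms (primes): --010, --1-1, -0-1-, -00-0, -110-, 0--10, 0-11-, 01-01, 011--, 1--11, 1-01-, 10--1, 100--
Minterm coverage:
  m0 ⊆ -00-0 [E]
  m2 ⊆ --010,-0-1-,-00-0,0--10
  m3 ⊆ -0-1- [E]
  m5 ⊆ --1-1 [E]
  m6 ⊆ -0-1-,0--10,0-11-
  m7 ⊆ --1-1,-0-1-,0-11-
  m9 ⊆ 01-01 [E]
  m10 ⊆ --010,0--10
  m12 ⊆ -110-,011--
  m13 ⊆ --1-1,-110-,01-01,011--
  m14 ⊆ 0--10,0-11-,011--
  m15 ⊆ --1-1,0-11-,011--
  m16 ⊆ -00-0,100--
  m17 ⊆ 10--1,100--
  m18 ⊆ --010,-0-1-,-00-0,1-01-,100--
  m19 ⊆ -0-1-,1--11,1-01-,10--1,100--
  m21 ⊆ --1-1,10--1
  m22 ⊆ -0-1- [E]
  m23 ⊆ --1-1,-0-1-,1--11,10--1
  m27 ⊆ 1--11,1-01-
  m28 ⊆ -110- [E]
  m29 ⊆ --1-1,-110-
  m31 ⊆ --1-1,1--11
E = {--1-1, -0-1-, -00-0, -110-, 01-01}

5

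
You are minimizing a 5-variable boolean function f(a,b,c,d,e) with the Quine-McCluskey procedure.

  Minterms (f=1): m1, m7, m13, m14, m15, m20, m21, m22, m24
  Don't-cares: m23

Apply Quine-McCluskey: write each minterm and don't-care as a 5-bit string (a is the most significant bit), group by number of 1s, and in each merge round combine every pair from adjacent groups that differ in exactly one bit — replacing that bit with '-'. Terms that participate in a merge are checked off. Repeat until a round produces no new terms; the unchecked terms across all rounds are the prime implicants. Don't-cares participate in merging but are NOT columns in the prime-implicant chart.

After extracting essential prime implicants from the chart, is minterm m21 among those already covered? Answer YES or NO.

size-2^0 implicants → 00001  00111(✓)  01101(✓)  01110(✓)  01111(✓)  10100(✓)  10101(✓)  10110(✓)  10111(✓)  11000
size-2^1 implicants → -0111  0-111  011-1  0111-  101-0(✓)  101-1(✓)  1010-(✓)  1011-(✓)
size-2^2 implicants → 101--
Unchecked terms (primes): -0111, 0-111, 00001, 011-1, 0111-, 101--, 11000
Minterm coverage:
  m1 ⊆ 00001 [E]
  m7 ⊆ -0111,0-111
  m13 ⊆ 011-1 [E]
  m14 ⊆ 0111- [E]
  m15 ⊆ 0-111,011-1,0111-
  m20 ⊆ 101-- [E]
  m21 ⊆ 101-- [E]
  m22 ⊆ 101-- [E]
  m24 ⊆ 11000 [E]
E = {00001, 011-1, 0111-, 101--, 11000}

YES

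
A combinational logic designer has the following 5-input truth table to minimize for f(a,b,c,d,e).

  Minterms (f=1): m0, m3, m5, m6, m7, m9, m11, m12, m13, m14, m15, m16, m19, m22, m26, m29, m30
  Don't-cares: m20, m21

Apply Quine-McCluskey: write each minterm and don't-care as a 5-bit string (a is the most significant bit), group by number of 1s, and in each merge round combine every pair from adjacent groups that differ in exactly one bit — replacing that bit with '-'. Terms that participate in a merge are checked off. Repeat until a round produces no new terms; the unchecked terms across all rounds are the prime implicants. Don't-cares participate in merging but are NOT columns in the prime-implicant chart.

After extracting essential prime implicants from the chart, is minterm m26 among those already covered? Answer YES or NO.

YES

size-2^0 implicants → 00000(✓)  00011(✓)  00101(✓)  00110(✓)  00111(✓)  01001(✓)  01011(✓)  01100(✓)  01101(✓)  01110(✓)  01111(✓)  10000(✓)  10011(✓)  10100(✓)  10101(✓)  10110(✓)  11010(✓)  11101(✓)  11110(✓)
size-2^1 implicants → -0000  -0011  -0101(✓)  -0110(✓)  -1101(✓)  -1110(✓)  0-011(✓)  0-101(✓)  0-110(✓)  0-111(✓)  00-11(✓)  001-1(✓)  0011-(✓)  01-01(✓)  01-11(✓)  010-1(✓)  011-0(✓)  011-1(✓)  0110-(✓)  0111-(✓)  1-101(✓)  1-110(✓)  10-00  101-0  1010-  11-10
size-2^2 implicants → --101  --110  0--11  0-1-1  0-11-  01--1  011--
Unchecked terms (primes): --101, --110, -0000, -0011, 0--11, 0-1-1, 0-11-, 01--1, 011--, 10-00, 101-0, 1010-, 11-10
Minterm coverage:
  m0 ⊆ -0000 [E]
  m3 ⊆ -0011,0--11
  m5 ⊆ --101,0-1-1
  m6 ⊆ --110,0-11-
  m7 ⊆ 0--11,0-1-1,0-11-
  m9 ⊆ 01--1 [E]
  m11 ⊆ 0--11,01--1
  m12 ⊆ 011-- [E]
  m13 ⊆ --101,0-1-1,01--1,011--
  m14 ⊆ --110,0-11-,011--
  m15 ⊆ 0--11,0-1-1,0-11-,01--1,011--
  m16 ⊆ -0000,10-00
  m19 ⊆ -0011 [E]
  m22 ⊆ --110,101-0
  m26 ⊆ 11-10 [E]
  m29 ⊆ --101 [E]
  m30 ⊆ --110,11-10
E = {--101, -0000, -0011, 01--1, 011--, 11-10}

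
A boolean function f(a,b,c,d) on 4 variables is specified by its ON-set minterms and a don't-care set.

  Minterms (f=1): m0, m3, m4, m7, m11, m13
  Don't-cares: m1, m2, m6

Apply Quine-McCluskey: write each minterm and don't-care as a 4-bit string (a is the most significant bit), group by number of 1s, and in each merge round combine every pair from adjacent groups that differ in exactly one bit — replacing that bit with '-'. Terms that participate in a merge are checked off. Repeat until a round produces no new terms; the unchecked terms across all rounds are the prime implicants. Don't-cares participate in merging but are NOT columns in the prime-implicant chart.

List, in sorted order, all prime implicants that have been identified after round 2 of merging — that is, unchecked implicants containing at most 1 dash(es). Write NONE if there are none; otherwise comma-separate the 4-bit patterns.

[col 0] 0000*, 0001*, 0010*, 0011*, 0100*, 0110*, 0111*, 1011*, 1101
[col 1] -011, 0-00*, 0-10*, 0-11*, 00-0*, 00-1*, 000-*, 001-*, 01-0*, 011-*
[col 2] 0--0, 0-1-, 00--
Prime implicants: -011, 0--0, 0-1-, 00--, 1101

-011, 1101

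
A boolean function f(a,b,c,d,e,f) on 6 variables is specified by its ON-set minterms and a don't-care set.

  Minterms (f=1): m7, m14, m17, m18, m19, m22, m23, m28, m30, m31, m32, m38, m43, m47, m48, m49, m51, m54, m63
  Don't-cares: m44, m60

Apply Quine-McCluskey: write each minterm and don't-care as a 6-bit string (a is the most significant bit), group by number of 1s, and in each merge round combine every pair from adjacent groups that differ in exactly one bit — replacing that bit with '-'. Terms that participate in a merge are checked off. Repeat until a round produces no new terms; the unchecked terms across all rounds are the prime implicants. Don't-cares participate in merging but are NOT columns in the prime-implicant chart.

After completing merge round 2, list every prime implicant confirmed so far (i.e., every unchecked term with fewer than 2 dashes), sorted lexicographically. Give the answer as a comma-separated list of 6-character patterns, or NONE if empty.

[col 0] 000111*, 001110*, 010001*, 010010*, 010011*, 010110*, 010111*, 011100*, 011110*, 011111*, 100000*, 100110*, 101011*, 101100*, 101111*, 110000*, 110001*, 110011*, 110110*, 111100*, 111111*
[col 1] -10001*, -10011*, -10110, -11100, -11111, 0-0111, 0-1110, 01-110*, 01-111*, 010-10*, 010-11*, 0100-1*, 01001-*, 01011-*, 0111-0, 01111-*, 1-0000, 1-0110, 1-1100, 1-1111, 101-11, 1100-1*, 11000-
[col 2] -100-1, 01-11-, 010-1-
Prime implicants: -100-1, -10110, -11100, -11111, 0-0111, 0-1110, 01-11-, 010-1-, 0111-0, 1-0000, 1-0110, 1-1100, 1-1111, 101-11, 11000-

-10110, -11100, -11111, 0-0111, 0-1110, 0111-0, 1-0000, 1-0110, 1-1100, 1-1111, 101-11, 11000-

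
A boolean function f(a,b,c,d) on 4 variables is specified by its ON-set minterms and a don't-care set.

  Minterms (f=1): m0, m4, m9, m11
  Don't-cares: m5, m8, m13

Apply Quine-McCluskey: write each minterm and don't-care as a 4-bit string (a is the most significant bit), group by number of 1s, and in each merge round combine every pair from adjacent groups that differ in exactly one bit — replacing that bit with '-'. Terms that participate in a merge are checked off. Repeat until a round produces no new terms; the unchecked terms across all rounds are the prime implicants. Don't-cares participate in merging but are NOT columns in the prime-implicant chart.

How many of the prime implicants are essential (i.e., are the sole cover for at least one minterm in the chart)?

Round 0: 0000✓ 0100✓ 0101✓ 1000✓ 1001✓ 1011✓ 1101✓
Round 1: -000 -101 0-00 010- 1-01 10-1 100-
PIs = {-000, -101, 0-00, 010-, 1-01, 10-1, 100-}
Coverage chart:
  m0: -000,0-00
  m4: 0-00,010-
  m9: 1-01,10-1,100-
  m11: 10-1 ←essential
Essential: 10-1

1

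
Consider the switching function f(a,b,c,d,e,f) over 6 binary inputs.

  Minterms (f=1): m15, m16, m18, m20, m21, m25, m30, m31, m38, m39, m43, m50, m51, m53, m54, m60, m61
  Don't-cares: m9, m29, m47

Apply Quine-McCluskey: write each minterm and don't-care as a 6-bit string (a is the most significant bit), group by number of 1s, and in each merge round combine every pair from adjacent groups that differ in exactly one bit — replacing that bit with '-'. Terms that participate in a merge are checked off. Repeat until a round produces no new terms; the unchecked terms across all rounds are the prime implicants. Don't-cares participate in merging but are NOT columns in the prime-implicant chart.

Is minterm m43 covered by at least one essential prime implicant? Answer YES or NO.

YES

size-2^0 implicants → 001001(✓)  001111(✓)  010000(✓)  010010(✓)  010100(✓)  010101(✓)  011001(✓)  011101(✓)  011110(✓)  011111(✓)  100110(✓)  100111(✓)  101011(✓)  101111(✓)  110010(✓)  110011(✓)  110101(✓)  110110(✓)  111100(✓)  111101(✓)
size-2^1 implicants → -01111  -10010  -10101(✓)  -11101(✓)  0-1001  0-1111  01-101(✓)  010-00  0100-0  01010-  011-01  0111-1  01111-  1-0110  10-111  10011-  101-11  11-101(✓)  110-10  11001-  11110-
size-2^2 implicants → -1-101
Unchecked terms (primes): -01111, -1-101, -10010, 0-1001, 0-1111, 010-00, 0100-0, 01010-, 011-01, 0111-1, 01111-, 1-0110, 10-111, 10011-, 101-11, 110-10, 11001-, 11110-
Minterm coverage:
  m15 ⊆ -01111,0-1111
  m16 ⊆ 010-00,0100-0
  m18 ⊆ -10010,0100-0
  m20 ⊆ 010-00,01010-
  m21 ⊆ -1-101,01010-
  m25 ⊆ 0-1001,011-01
  m30 ⊆ 01111- [E]
  m31 ⊆ 0-1111,0111-1,01111-
  m38 ⊆ 1-0110,10011-
  m39 ⊆ 10-111,10011-
  m43 ⊆ 101-11 [E]
  m50 ⊆ -10010,110-10,11001-
  m51 ⊆ 11001- [E]
  m53 ⊆ -1-101 [E]
  m54 ⊆ 1-0110,110-10
  m60 ⊆ 11110- [E]
  m61 ⊆ -1-101,11110-
E = {-1-101, 01111-, 101-11, 11001-, 11110-}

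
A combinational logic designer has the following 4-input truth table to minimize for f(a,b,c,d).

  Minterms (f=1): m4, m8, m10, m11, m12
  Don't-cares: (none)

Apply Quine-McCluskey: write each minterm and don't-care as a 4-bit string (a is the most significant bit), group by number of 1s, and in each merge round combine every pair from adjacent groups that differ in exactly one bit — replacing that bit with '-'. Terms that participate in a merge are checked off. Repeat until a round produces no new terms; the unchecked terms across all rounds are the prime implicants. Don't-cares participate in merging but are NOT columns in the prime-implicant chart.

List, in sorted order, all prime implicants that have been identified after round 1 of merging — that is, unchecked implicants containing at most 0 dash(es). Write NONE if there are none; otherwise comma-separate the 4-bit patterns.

size-2^0 implicants → 0100(✓)  1000(✓)  1010(✓)  1011(✓)  1100(✓)
size-2^1 implicants → -100  1-00  10-0  101-
Unchecked terms (primes): -100, 1-00, 10-0, 101-

NONE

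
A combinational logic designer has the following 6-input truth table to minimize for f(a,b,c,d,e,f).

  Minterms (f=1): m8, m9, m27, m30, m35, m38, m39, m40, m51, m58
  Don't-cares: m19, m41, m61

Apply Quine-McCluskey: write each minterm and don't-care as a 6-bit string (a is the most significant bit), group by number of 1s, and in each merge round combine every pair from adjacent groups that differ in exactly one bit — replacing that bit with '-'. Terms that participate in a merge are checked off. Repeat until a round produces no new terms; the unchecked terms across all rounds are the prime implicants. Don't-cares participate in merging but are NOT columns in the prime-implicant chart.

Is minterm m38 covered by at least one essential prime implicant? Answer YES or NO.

YES

Round 0: 001000✓ 001001✓ 010011✓ 011011✓ 011110 100011✓ 100110✓ 100111✓ 101000✓ 101001✓ 110011✓ 111010 111101
Round 1: -01000✓ -01001✓ -10011 00100-✓ 01-011 1-0011 100-11 10011- 10100-✓
Round 2: -0100-
PIs = {-0100-, -10011, 01-011, 011110, 1-0011, 100-11, 10011-, 111010, 111101}
Coverage chart:
  m8: -0100- ←essential
  m9: -0100- ←essential
  m27: 01-011 ←essential
  m30: 011110 ←essential
  m35: 1-0011,100-11
  m38: 10011- ←essential
  m39: 100-11,10011-
  m40: -0100- ←essential
  m51: -10011,1-0011
  m58: 111010 ←essential
Essential: -0100-, 01-011, 011110, 10011-, 111010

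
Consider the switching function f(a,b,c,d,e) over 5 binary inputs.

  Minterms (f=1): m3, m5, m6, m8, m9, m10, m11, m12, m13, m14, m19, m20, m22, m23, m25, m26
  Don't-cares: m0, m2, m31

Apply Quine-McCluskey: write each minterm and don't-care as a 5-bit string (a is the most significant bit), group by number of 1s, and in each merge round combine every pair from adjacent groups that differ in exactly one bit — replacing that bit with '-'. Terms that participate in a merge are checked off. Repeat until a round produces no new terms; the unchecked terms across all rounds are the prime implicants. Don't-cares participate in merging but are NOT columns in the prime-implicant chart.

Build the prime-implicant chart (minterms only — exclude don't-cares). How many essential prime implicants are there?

4

Round 0: 00000✓ 00010✓ 00011✓ 00101✓ 00110✓ 01000✓ 01001✓ 01010✓ 01011✓ 01100✓ 01101✓ 01110✓ 10011✓ 10100✓ 10110✓ 10111✓ 11001✓ 11010✓ 11111✓
Round 1: -0011 -0110 -1001 -1010 0-000✓ 0-010✓ 0-011✓ 0-101 0-110✓ 00-10✓ 000-0✓ 0001-✓ 01-00✓ 01-01✓ 01-10✓ 010-0✓ 010-1✓ 0100-✓ 0101-✓ 011-0✓ 0110-✓ 1-111 10-11 101-0 1011-
Round 2: 0--10 0-0-0 0-01- 01--0 01-0- 010--
PIs = {-0011, -0110, -1001, -1010, 0--10, 0-0-0, 0-01-, 0-101, 01--0, 01-0-, 010--, 1-111, 10-11, 101-0, 1011-}
Coverage chart:
  m3: -0011,0-01-
  m5: 0-101 ←essential
  m6: -0110,0--10
  m8: 0-0-0,01--0,01-0-,010--
  m9: -1001,01-0-,010--
  m10: -1010,0--10,0-0-0,0-01-,01--0,010--
  m11: 0-01-,010--
  m12: 01--0,01-0-
  m13: 0-101,01-0-
  m14: 0--10,01--0
  m19: -0011,10-11
  m20: 101-0 ←essential
  m22: -0110,101-0,1011-
  m23: 1-111,10-11,1011-
  m25: -1001 ←essential
  m26: -1010 ←essential
Essential: -1001, -1010, 0-101, 101-0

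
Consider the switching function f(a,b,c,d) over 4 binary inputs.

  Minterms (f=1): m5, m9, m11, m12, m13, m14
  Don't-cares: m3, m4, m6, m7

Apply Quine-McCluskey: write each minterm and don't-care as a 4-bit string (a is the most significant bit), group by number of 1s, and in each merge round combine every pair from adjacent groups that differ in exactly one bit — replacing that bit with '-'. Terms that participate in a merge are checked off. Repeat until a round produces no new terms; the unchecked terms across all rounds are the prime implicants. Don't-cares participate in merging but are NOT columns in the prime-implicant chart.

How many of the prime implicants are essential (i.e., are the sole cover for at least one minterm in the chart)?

Round 0: 0011✓ 0100✓ 0101✓ 0110✓ 0111✓ 1001✓ 1011✓ 1100✓ 1101✓ 1110✓
Round 1: -011 -100✓ -101✓ -110✓ 0-11 01-0✓ 01-1✓ 010-✓ 011-✓ 1-01 10-1 11-0✓ 110-✓
Round 2: -1-0 -10- 01--
PIs = {-011, -1-0, -10-, 0-11, 01--, 1-01, 10-1}
Coverage chart:
  m5: -10-,01--
  m9: 1-01,10-1
  m11: -011,10-1
  m12: -1-0,-10-
  m13: -10-,1-01
  m14: -1-0 ←essential
Essential: -1-0

1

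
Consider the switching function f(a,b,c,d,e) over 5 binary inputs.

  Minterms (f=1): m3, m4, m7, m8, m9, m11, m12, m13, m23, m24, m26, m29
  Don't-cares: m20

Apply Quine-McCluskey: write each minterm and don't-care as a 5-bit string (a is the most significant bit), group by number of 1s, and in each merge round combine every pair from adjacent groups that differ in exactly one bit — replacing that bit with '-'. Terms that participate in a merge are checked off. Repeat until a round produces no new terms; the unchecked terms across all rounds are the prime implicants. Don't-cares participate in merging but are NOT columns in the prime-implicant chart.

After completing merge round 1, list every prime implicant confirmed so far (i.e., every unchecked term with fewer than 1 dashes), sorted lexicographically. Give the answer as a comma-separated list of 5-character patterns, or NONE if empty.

Round 0: 00011✓ 00100✓ 00111✓ 01000✓ 01001✓ 01011✓ 01100✓ 01101✓ 10100✓ 10111✓ 11000✓ 11010✓ 11101✓
Round 1: -0100 -0111 -1000 -1101 0-011 0-100 00-11 01-00✓ 01-01✓ 010-1 0100-✓ 0110-✓ 110-0
Round 2: 01-0-
PIs = {-0100, -0111, -1000, -1101, 0-011, 0-100, 00-11, 01-0-, 010-1, 110-0}

NONE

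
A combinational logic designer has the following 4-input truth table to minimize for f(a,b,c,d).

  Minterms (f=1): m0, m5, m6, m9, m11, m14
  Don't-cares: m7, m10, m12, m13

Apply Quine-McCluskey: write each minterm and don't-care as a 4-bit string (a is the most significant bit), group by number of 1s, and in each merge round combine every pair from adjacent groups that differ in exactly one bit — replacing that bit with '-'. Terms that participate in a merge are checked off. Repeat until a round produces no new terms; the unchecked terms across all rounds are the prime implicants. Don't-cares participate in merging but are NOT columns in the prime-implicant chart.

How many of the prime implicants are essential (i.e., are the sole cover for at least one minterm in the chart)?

[col 0] 0000, 0101*, 0110*, 0111*, 1001*, 1010*, 1011*, 1100*, 1101*, 1110*
[col 1] -101, -110, 01-1, 011-, 1-01, 1-10, 10-1, 101-, 11-0, 110-
Prime implicants: -101, -110, 0000, 01-1, 011-, 1-01, 1-10, 10-1, 101-, 11-0, 110-
PI chart (minterm → PIs covering it):
  0 | 0000  (sole → essential)
  5 | -101,01-1
  6 | -110,011-
  9 | 1-01,10-1
  11 | 10-1,101-
  14 | -110,1-10,11-0
Essential prime implicants: 0000

1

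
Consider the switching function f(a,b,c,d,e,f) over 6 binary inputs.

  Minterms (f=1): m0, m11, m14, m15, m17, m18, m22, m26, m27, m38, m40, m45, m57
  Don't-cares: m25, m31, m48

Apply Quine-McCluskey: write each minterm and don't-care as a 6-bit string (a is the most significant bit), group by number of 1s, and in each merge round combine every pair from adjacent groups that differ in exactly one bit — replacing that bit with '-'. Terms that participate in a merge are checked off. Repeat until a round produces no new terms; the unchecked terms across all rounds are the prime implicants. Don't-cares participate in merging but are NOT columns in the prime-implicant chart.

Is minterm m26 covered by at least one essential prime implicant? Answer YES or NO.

NO

[col 0] 000000, 001011*, 001110*, 001111*, 010001*, 010010*, 010110*, 011001*, 011010*, 011011*, 011111*, 100110, 101000, 101101, 110000, 111001*
[col 1] -11001, 0-1011*, 0-1111*, 001-11*, 00111-, 01-001, 01-010, 010-10, 011-11*, 0110-1, 01101-
[col 2] 0-1-11
Prime implicants: -11001, 0-1-11, 000000, 00111-, 01-001, 01-010, 010-10, 0110-1, 01101-, 100110, 101000, 101101, 110000
PI chart (minterm → PIs covering it):
  0 | 000000  (sole → essential)
  11 | 0-1-11  (sole → essential)
  14 | 00111-  (sole → essential)
  15 | 0-1-11,00111-
  17 | 01-001  (sole → essential)
  18 | 01-010,010-10
  22 | 010-10  (sole → essential)
  26 | 01-010,01101-
  27 | 0-1-11,0110-1,01101-
  38 | 100110  (sole → essential)
  40 | 101000  (sole → essential)
  45 | 101101  (sole → essential)
  57 | -11001  (sole → essential)
Essential prime implicants: -11001, 0-1-11, 000000, 00111-, 01-001, 010-10, 100110, 101000, 101101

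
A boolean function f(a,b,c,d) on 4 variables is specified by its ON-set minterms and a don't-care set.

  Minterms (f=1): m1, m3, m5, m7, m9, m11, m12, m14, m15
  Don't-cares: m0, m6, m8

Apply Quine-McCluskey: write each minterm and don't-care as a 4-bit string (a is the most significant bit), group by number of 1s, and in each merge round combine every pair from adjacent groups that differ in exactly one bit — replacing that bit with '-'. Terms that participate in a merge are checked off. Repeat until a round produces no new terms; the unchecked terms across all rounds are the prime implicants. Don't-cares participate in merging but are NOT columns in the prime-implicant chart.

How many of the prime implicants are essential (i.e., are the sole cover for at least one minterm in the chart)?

1

[col 0] 0000*, 0001*, 0011*, 0101*, 0110*, 0111*, 1000*, 1001*, 1011*, 1100*, 1110*, 1111*
[col 1] -000*, -001*, -011*, -110*, -111*, 0-01*, 0-11*, 00-1*, 000-*, 01-1*, 011-*, 1-00, 1-11*, 10-1*, 100-*, 11-0, 111-*
[col 2] --11, -0-1, -00-, -11-, 0--1
Prime implicants: --11, -0-1, -00-, -11-, 0--1, 1-00, 11-0
PI chart (minterm → PIs covering it):
  1 | -0-1,-00-,0--1
  3 | --11,-0-1,0--1
  5 | 0--1  (sole → essential)
  7 | --11,-11-,0--1
  9 | -0-1,-00-
  11 | --11,-0-1
  12 | 1-00,11-0
  14 | -11-,11-0
  15 | --11,-11-
Essential prime implicants: 0--1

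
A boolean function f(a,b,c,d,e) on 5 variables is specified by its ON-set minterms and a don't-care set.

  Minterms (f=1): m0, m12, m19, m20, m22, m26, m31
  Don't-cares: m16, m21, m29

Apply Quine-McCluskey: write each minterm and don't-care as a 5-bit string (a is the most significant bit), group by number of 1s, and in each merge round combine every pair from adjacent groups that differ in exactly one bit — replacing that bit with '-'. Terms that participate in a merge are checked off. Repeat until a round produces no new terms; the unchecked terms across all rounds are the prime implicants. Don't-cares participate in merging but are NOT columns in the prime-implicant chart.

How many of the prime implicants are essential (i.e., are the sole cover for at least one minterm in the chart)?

size-2^0 implicants → 00000(✓)  01100  10000(✓)  10011  10100(✓)  10101(✓)  10110(✓)  11010  11101(✓)  11111(✓)
size-2^1 implicants → -0000  1-101  10-00  101-0  1010-  111-1
Unchecked terms (primes): -0000, 01100, 1-101, 10-00, 10011, 101-0, 1010-, 11010, 111-1
Minterm coverage:
  m0 ⊆ -0000 [E]
  m12 ⊆ 01100 [E]
  m19 ⊆ 10011 [E]
  m20 ⊆ 10-00,101-0,1010-
  m22 ⊆ 101-0 [E]
  m26 ⊆ 11010 [E]
  m31 ⊆ 111-1 [E]
E = {-0000, 01100, 10011, 101-0, 11010, 111-1}

6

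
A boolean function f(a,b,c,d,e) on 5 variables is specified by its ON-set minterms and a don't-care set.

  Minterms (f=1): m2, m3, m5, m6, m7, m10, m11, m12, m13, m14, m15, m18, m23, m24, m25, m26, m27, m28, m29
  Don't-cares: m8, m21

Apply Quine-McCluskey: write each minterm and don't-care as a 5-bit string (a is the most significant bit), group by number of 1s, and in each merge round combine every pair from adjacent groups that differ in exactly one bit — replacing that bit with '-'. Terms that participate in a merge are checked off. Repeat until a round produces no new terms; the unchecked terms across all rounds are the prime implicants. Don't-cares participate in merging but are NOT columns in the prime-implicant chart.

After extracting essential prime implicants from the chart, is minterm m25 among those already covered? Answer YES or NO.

NO

Round 0: 00010✓ 00011✓ 00101✓ 00110✓ 00111✓ 01000✓ 01010✓ 01011✓ 01100✓ 01101✓ 01110✓ 01111✓ 10010✓ 10101✓ 10111✓ 11000✓ 11001✓ 11010✓ 11011✓ 11100✓ 11101✓
Round 1: -0010✓ -0101✓ -0111✓ -1000✓ -1010✓ -1011✓ -1100✓ -1101✓ 0-010✓ 0-011✓ 0-101✓ 0-110✓ 0-111✓ 00-10✓ 00-11✓ 0001-✓ 001-1✓ 0011-✓ 01-00✓ 01-10✓ 01-11✓ 010-0✓ 0101-✓ 011-0✓ 011-1✓ 0110-✓ 0111-✓ 1-010✓ 1-101✓ 101-1✓ 11-00✓ 11-01✓ 110-0✓ 110-1✓ 1100-✓ 1101-✓ 1110-✓
Round 2: --010 --101 -01-1 -1-00 -10-0 -101- -110- 0--10✓ 0--11✓ 0-01-✓ 0-1-1 0-11-✓ 00-1-✓ 01--0 01-1-✓ 011-- 11-0- 110--
Round 3: 0--1-
PIs = {--010, --101, -01-1, -1-00, -10-0, -101-, -110-, 0--1-, 0-1-1, 01--0, 011--, 11-0-, 110--}
Coverage chart:
  m2: --010,0--1-
  m3: 0--1- ←essential
  m5: --101,-01-1,0-1-1
  m6: 0--1- ←essential
  m7: -01-1,0--1-,0-1-1
  m10: --010,-10-0,-101-,0--1-,01--0
  m11: -101-,0--1-
  m12: -1-00,-110-,01--0,011--
  m13: --101,-110-,0-1-1,011--
  m14: 0--1-,01--0,011--
  m15: 0--1-,0-1-1,011--
  m18: --010 ←essential
  m23: -01-1 ←essential
  m24: -1-00,-10-0,11-0-,110--
  m25: 11-0-,110--
  m26: --010,-10-0,-101-,110--
  m27: -101-,110--
  m28: -1-00,-110-,11-0-
  m29: --101,-110-,11-0-
Essential: --010, -01-1, 0--1-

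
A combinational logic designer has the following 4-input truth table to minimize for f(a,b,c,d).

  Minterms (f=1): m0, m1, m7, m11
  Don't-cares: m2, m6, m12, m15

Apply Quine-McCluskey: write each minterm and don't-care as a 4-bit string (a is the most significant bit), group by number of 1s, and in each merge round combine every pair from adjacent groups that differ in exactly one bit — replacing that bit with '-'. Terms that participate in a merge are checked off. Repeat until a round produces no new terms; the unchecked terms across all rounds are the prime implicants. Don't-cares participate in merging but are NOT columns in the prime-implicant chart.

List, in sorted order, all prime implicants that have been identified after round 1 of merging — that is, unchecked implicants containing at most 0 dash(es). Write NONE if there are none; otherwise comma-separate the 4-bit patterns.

size-2^0 implicants → 0000(✓)  0001(✓)  0010(✓)  0110(✓)  0111(✓)  1011(✓)  1100  1111(✓)
size-2^1 implicants → -111  0-10  00-0  000-  011-  1-11
Unchecked terms (primes): -111, 0-10, 00-0, 000-, 011-, 1-11, 1100

1100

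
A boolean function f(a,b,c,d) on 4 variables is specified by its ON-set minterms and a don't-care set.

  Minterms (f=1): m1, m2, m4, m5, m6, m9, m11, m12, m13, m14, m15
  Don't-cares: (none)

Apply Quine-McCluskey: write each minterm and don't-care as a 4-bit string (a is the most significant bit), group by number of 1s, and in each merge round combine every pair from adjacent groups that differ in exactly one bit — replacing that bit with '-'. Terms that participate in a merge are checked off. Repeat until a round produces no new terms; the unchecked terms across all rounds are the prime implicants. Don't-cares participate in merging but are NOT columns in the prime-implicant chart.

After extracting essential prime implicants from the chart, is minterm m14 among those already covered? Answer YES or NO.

NO

[col 0] 0001*, 0010*, 0100*, 0101*, 0110*, 1001*, 1011*, 1100*, 1101*, 1110*, 1111*
[col 1] -001*, -100*, -101*, -110*, 0-01*, 0-10, 01-0*, 010-*, 1-01*, 1-11*, 10-1*, 11-0*, 11-1*, 110-*, 111-*
[col 2] --01, -1-0, -10-, 1--1, 11--
Prime implicants: --01, -1-0, -10-, 0-10, 1--1, 11--
PI chart (minterm → PIs covering it):
  1 | --01  (sole → essential)
  2 | 0-10  (sole → essential)
  4 | -1-0,-10-
  5 | --01,-10-
  6 | -1-0,0-10
  9 | --01,1--1
  11 | 1--1  (sole → essential)
  12 | -1-0,-10-,11--
  13 | --01,-10-,1--1,11--
  14 | -1-0,11--
  15 | 1--1,11--
Essential prime implicants: --01, 0-10, 1--1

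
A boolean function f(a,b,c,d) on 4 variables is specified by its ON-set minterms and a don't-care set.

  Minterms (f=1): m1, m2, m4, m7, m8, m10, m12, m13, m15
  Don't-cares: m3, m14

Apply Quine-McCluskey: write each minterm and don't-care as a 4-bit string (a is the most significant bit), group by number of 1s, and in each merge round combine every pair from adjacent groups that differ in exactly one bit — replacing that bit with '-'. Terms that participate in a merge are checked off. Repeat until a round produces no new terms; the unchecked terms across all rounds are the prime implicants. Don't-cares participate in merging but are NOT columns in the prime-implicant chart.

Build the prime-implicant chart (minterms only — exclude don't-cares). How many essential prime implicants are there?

4

size-2^0 implicants → 0001(✓)  0010(✓)  0011(✓)  0100(✓)  0111(✓)  1000(✓)  1010(✓)  1100(✓)  1101(✓)  1110(✓)  1111(✓)
size-2^1 implicants → -010  -100  -111  0-11  00-1  001-  1-00(✓)  1-10(✓)  10-0(✓)  11-0(✓)  11-1(✓)  110-(✓)  111-(✓)
size-2^2 implicants → 1--0  11--
Unchecked terms (primes): -010, -100, -111, 0-11, 00-1, 001-, 1--0, 11--
Minterm coverage:
  m1 ⊆ 00-1 [E]
  m2 ⊆ -010,001-
  m4 ⊆ -100 [E]
  m7 ⊆ -111,0-11
  m8 ⊆ 1--0 [E]
  m10 ⊆ -010,1--0
  m12 ⊆ -100,1--0,11--
  m13 ⊆ 11-- [E]
  m15 ⊆ -111,11--
E = {-100, 00-1, 1--0, 11--}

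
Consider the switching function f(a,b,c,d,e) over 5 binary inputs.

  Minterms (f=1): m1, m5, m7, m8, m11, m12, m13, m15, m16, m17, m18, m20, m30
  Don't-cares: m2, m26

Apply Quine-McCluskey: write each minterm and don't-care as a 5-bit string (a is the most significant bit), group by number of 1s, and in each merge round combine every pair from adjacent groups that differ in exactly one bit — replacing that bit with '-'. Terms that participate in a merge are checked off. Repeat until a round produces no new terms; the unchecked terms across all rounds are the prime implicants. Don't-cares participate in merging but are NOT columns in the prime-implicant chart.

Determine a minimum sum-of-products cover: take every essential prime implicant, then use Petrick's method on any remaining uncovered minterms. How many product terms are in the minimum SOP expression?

[col 0] 00001*, 00010*, 00101*, 00111*, 01000*, 01011*, 01100*, 01101*, 01111*, 10000*, 10001*, 10010*, 10100*, 11010*, 11110*
[col 1] -0001, -0010, 0-101*, 0-111*, 00-01, 001-1*, 01-00, 01-11, 011-1*, 0110-, 1-010, 10-00, 100-0, 1000-, 11-10
[col 2] 0-1-1
Prime implicants: -0001, -0010, 0-1-1, 00-01, 01-00, 01-11, 0110-, 1-010, 10-00, 100-0, 1000-, 11-10
PI chart (minterm → PIs covering it):
  1 | -0001,00-01
  5 | 0-1-1,00-01
  7 | 0-1-1  (sole → essential)
  8 | 01-00  (sole → essential)
  11 | 01-11  (sole → essential)
  12 | 01-00,0110-
  13 | 0-1-1,0110-
  15 | 0-1-1,01-11
  16 | 10-00,100-0,1000-
  17 | -0001,1000-
  18 | -0010,1-010,100-0
  20 | 10-00  (sole → essential)
  30 | 11-10  (sole → essential)
Essential prime implicants: 0-1-1, 01-00, 01-11, 10-00, 11-10
Petrick residual → -0001, -0010
Minimum SOP uses 7 PIs: b'c'd'e + b'c'de' + a'ce + a'bd'e' + a'bde + ab'd'e' + abde'

7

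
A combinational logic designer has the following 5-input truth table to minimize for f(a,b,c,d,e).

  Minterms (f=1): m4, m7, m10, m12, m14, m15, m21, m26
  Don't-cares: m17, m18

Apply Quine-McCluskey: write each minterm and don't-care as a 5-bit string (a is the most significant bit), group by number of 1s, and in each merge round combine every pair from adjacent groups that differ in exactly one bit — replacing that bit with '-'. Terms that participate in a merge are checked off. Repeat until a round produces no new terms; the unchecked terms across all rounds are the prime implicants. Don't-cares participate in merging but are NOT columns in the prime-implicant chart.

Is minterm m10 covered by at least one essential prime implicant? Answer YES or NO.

size-2^0 implicants → 00100(✓)  00111(✓)  01010(✓)  01100(✓)  01110(✓)  01111(✓)  10001(✓)  10010(✓)  10101(✓)  11010(✓)
size-2^1 implicants → -1010  0-100  0-111  01-10  011-0  0111-  1-010  10-01
Unchecked terms (primes): -1010, 0-100, 0-111, 01-10, 011-0, 0111-, 1-010, 10-01
Minterm coverage:
  m4 ⊆ 0-100 [E]
  m7 ⊆ 0-111 [E]
  m10 ⊆ -1010,01-10
  m12 ⊆ 0-100,011-0
  m14 ⊆ 01-10,011-0,0111-
  m15 ⊆ 0-111,0111-
  m21 ⊆ 10-01 [E]
  m26 ⊆ -1010,1-010
E = {0-100, 0-111, 10-01}

NO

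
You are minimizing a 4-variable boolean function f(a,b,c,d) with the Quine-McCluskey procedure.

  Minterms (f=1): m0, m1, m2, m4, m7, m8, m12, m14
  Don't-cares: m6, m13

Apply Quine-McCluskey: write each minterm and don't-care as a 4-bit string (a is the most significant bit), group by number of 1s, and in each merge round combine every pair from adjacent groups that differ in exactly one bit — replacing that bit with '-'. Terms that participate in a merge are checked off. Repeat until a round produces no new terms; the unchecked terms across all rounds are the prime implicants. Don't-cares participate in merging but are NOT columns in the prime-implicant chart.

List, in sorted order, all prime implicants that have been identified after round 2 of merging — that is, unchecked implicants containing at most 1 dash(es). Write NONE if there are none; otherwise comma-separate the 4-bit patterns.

000-, 011-, 110-

Round 0: 0000✓ 0001✓ 0010✓ 0100✓ 0110✓ 0111✓ 1000✓ 1100✓ 1101✓ 1110✓
Round 1: -000✓ -100✓ -110✓ 0-00✓ 0-10✓ 00-0✓ 000- 01-0✓ 011- 1-00✓ 11-0✓ 110-
Round 2: --00 -1-0 0--0
PIs = {--00, -1-0, 0--0, 000-, 011-, 110-}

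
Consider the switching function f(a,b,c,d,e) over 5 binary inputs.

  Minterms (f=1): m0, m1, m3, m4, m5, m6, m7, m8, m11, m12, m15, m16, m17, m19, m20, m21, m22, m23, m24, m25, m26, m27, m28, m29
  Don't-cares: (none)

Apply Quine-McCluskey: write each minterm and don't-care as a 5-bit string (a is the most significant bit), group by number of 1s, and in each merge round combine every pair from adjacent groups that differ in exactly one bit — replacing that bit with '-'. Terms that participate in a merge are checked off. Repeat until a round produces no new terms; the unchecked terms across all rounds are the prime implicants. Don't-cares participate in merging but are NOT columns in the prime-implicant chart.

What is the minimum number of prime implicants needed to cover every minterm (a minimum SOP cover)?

size-2^0 implicants → 00000(✓)  00001(✓)  00011(✓)  00100(✓)  00101(✓)  00110(✓)  00111(✓)  01000(✓)  01011(✓)  01100(✓)  01111(✓)  10000(✓)  10001(✓)  10011(✓)  10100(✓)  10101(✓)  10110(✓)  10111(✓)  11000(✓)  11001(✓)  11010(✓)  11011(✓)  11100(✓)  11101(✓)
size-2^1 implicants → -0000(✓)  -0001(✓)  -0011(✓)  -0100(✓)  -0101(✓)  -0110(✓)  -0111(✓)  -1000(✓)  -1011(✓)  -1100(✓)  0-000(✓)  0-011(✓)  0-100(✓)  0-111(✓)  00-00(✓)  00-01(✓)  00-11(✓)  000-1(✓)  0000-(✓)  001-0(✓)  001-1(✓)  0010-(✓)  0011-(✓)  01-00(✓)  01-11(✓)  1-000(✓)  1-001(✓)  1-011(✓)  1-100(✓)  1-101(✓)  10-00(✓)  10-01(✓)  10-11(✓)  100-1(✓)  1000-(✓)  101-0(✓)  101-1(✓)  1010-(✓)  1011-(✓)  11-00(✓)  11-01(✓)  110-0(✓)  110-1(✓)  1100-(✓)  1101-(✓)  1110-(✓)
size-2^2 implicants → --000(✓)  --011  --100(✓)  -0-00(✓)  -0-01(✓)  -0-11(✓)  -00-1(✓)  -000-(✓)  -01-0(✓)  -01-1(✓)  -010-(✓)  -011-(✓)  -1-00(✓)  0--00(✓)  0--11  00--1(✓)  00-0-(✓)  001--(✓)  1--00(✓)  1--01(✓)  1-0-1  1-00-(✓)  1-10-(✓)  10--1(✓)  10-0-(✓)  101--(✓)  11-0-(✓)  110--
size-2^3 implicants → ---00  -0--1  -0-0-  -01--  1--0-
Unchecked terms (primes): ---00, --011, -0--1, -0-0-, -01--, 0--11, 1--0-, 1-0-1, 110--
Minterm coverage:
  m0 ⊆ ---00,-0-0-
  m1 ⊆ -0--1,-0-0-
  m3 ⊆ --011,-0--1,0--11
  m4 ⊆ ---00,-0-0-,-01--
  m5 ⊆ -0--1,-0-0-,-01--
  m6 ⊆ -01-- [E]
  m7 ⊆ -0--1,-01--,0--11
  m8 ⊆ ---00 [E]
  m11 ⊆ --011,0--11
  m12 ⊆ ---00 [E]
  m15 ⊆ 0--11 [E]
  m16 ⊆ ---00,-0-0-,1--0-
  m17 ⊆ -0--1,-0-0-,1--0-,1-0-1
  m19 ⊆ --011,-0--1,1-0-1
  m20 ⊆ ---00,-0-0-,-01--,1--0-
  m21 ⊆ -0--1,-0-0-,-01--,1--0-
  m22 ⊆ -01-- [E]
  m23 ⊆ -0--1,-01--
  m24 ⊆ ---00,1--0-,110--
  m25 ⊆ 1--0-,1-0-1,110--
  m26 ⊆ 110-- [E]
  m27 ⊆ --011,1-0-1,110--
  m28 ⊆ ---00,1--0-
  m29 ⊆ 1--0- [E]
E = {---00, -01--, 0--11, 1--0-, 110--}
Petrick residual → -0--1
Cover = d'e' + b'e + b'c + a'de + ad' + abc'  |cover|=6

6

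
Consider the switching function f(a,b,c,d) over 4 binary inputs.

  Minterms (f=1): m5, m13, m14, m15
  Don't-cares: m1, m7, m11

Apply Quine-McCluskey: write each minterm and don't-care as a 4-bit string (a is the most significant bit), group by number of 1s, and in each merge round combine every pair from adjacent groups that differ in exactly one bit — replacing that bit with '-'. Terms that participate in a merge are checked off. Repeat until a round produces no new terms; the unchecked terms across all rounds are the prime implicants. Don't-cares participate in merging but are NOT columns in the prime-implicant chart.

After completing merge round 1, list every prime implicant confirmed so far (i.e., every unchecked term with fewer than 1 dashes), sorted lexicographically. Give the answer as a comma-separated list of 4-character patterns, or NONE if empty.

NONE

size-2^0 implicants → 0001(✓)  0101(✓)  0111(✓)  1011(✓)  1101(✓)  1110(✓)  1111(✓)
size-2^1 implicants → -101(✓)  -111(✓)  0-01  01-1(✓)  1-11  11-1(✓)  111-
size-2^2 implicants → -1-1
Unchecked terms (primes): -1-1, 0-01, 1-11, 111-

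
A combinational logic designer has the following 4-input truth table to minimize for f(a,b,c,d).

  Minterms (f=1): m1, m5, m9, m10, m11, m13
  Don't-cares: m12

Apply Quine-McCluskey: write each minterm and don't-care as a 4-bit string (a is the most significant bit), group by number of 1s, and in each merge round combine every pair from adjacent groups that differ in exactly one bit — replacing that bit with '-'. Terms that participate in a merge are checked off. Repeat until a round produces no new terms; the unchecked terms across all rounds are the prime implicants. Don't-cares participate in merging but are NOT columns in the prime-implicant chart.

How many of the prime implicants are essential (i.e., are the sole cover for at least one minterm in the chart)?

[col 0] 0001*, 0101*, 1001*, 1010*, 1011*, 1100*, 1101*
[col 1] -001*, -101*, 0-01*, 1-01*, 10-1, 101-, 110-
[col 2] --01
Prime implicants: --01, 10-1, 101-, 110-
PI chart (minterm → PIs covering it):
  1 | --01  (sole → essential)
  5 | --01  (sole → essential)
  9 | --01,10-1
  10 | 101-  (sole → essential)
  11 | 10-1,101-
  13 | --01,110-
Essential prime implicants: --01, 101-

2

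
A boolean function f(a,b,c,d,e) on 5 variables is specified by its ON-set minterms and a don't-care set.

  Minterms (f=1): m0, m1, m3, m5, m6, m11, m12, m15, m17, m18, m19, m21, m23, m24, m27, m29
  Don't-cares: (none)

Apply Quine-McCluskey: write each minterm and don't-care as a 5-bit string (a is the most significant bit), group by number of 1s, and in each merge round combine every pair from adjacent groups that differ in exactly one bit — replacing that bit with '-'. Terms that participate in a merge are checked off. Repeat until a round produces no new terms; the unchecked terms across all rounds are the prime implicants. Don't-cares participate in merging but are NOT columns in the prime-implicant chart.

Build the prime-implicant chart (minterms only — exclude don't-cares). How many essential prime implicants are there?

Round 0: 00000✓ 00001✓ 00011✓ 00101✓ 00110 01011✓ 01100 01111✓ 10001✓ 10010✓ 10011✓ 10101✓ 10111✓ 11000 11011✓ 11101✓
Round 1: -0001✓ -0011✓ -0101✓ -1011✓ 0-011✓ 00-01✓ 000-1✓ 0000- 01-11 1-011✓ 1-101 10-01✓ 10-11✓ 100-1✓ 1001- 101-1✓
Round 2: --011 -0-01 -00-1 10--1
PIs = {--011, -0-01, -00-1, 0000-, 00110, 01-11, 01100, 1-101, 10--1, 1001-, 11000}
Coverage chart:
  m0: 0000- ←essential
  m1: -0-01,-00-1,0000-
  m3: --011,-00-1
  m5: -0-01 ←essential
  m6: 00110 ←essential
  m11: --011,01-11
  m12: 01100 ←essential
  m15: 01-11 ←essential
  m17: -0-01,-00-1,10--1
  m18: 1001- ←essential
  m19: --011,-00-1,10--1,1001-
  m21: -0-01,1-101,10--1
  m23: 10--1 ←essential
  m24: 11000 ←essential
  m27: --011 ←essential
  m29: 1-101 ←essential
Essential: --011, -0-01, 0000-, 00110, 01-11, 01100, 1-101, 10--1, 1001-, 11000

10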